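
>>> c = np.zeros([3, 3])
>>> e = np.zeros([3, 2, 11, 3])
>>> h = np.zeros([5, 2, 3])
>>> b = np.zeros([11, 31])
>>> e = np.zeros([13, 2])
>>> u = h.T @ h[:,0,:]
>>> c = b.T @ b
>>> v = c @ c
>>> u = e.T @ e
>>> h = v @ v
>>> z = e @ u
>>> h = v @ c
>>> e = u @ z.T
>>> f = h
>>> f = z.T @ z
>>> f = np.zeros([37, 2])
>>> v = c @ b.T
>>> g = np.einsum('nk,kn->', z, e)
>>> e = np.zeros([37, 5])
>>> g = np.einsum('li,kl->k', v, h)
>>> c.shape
(31, 31)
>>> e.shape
(37, 5)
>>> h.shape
(31, 31)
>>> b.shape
(11, 31)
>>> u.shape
(2, 2)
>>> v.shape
(31, 11)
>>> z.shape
(13, 2)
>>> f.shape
(37, 2)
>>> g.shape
(31,)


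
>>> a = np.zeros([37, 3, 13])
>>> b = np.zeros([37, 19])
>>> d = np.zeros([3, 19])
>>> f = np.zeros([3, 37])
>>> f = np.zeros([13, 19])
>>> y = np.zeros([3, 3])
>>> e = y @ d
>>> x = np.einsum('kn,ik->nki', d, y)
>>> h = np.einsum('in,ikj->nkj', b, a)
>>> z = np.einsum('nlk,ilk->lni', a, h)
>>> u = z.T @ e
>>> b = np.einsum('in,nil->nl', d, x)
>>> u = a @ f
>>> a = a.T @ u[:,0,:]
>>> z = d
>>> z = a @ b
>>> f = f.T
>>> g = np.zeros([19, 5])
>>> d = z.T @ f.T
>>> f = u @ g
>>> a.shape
(13, 3, 19)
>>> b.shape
(19, 3)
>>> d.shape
(3, 3, 19)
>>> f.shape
(37, 3, 5)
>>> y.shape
(3, 3)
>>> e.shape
(3, 19)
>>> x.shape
(19, 3, 3)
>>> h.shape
(19, 3, 13)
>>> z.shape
(13, 3, 3)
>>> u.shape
(37, 3, 19)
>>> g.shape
(19, 5)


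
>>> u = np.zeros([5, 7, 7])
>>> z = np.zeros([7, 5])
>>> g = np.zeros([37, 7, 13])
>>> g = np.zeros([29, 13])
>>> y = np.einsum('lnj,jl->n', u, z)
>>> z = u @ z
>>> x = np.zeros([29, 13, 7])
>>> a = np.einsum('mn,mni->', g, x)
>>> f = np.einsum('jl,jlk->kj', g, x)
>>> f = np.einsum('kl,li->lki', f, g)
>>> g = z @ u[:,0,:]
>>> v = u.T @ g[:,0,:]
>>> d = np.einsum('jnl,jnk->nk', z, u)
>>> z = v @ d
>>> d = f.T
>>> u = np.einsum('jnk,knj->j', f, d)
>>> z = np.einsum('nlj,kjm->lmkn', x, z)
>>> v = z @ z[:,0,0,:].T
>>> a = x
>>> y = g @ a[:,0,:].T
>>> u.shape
(29,)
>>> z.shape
(13, 7, 7, 29)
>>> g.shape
(5, 7, 7)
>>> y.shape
(5, 7, 29)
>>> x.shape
(29, 13, 7)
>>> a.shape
(29, 13, 7)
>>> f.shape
(29, 7, 13)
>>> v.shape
(13, 7, 7, 13)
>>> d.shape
(13, 7, 29)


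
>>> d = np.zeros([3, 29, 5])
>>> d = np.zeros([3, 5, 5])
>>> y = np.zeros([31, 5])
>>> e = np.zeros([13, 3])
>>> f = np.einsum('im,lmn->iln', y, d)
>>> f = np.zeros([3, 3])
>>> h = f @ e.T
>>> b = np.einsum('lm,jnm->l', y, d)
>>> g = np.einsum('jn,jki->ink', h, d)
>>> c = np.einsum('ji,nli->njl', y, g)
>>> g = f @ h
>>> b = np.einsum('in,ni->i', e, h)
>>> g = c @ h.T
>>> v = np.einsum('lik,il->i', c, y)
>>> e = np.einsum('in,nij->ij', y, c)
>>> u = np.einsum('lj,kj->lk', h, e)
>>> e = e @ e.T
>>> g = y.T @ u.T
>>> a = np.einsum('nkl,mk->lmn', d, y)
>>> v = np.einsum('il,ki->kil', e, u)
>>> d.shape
(3, 5, 5)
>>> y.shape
(31, 5)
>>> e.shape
(31, 31)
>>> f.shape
(3, 3)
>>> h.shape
(3, 13)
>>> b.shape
(13,)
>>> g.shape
(5, 3)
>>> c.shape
(5, 31, 13)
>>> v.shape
(3, 31, 31)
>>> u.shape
(3, 31)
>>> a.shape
(5, 31, 3)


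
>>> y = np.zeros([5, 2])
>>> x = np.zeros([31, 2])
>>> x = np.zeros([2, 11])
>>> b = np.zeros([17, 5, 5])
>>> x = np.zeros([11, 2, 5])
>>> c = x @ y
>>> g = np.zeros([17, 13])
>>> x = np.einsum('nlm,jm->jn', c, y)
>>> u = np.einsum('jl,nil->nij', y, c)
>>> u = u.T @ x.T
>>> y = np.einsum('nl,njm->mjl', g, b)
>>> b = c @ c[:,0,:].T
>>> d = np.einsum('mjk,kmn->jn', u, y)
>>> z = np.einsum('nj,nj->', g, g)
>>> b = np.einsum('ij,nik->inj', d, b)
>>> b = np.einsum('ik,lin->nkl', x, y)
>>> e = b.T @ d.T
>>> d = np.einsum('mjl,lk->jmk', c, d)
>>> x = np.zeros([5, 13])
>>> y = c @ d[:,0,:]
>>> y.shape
(11, 2, 13)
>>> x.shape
(5, 13)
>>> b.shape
(13, 11, 5)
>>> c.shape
(11, 2, 2)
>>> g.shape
(17, 13)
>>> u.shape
(5, 2, 5)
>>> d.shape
(2, 11, 13)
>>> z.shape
()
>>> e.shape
(5, 11, 2)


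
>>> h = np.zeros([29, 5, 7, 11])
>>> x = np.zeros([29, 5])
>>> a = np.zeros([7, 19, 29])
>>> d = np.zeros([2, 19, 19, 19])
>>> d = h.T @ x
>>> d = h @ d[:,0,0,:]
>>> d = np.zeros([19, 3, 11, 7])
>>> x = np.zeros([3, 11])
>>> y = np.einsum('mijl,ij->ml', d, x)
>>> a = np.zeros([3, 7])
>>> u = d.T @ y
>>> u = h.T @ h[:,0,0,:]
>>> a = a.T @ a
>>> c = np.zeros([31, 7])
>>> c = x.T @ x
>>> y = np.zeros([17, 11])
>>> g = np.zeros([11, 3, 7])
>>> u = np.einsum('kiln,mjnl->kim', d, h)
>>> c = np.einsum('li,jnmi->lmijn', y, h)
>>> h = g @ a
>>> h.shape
(11, 3, 7)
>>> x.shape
(3, 11)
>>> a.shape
(7, 7)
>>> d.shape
(19, 3, 11, 7)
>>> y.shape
(17, 11)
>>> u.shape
(19, 3, 29)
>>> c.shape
(17, 7, 11, 29, 5)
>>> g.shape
(11, 3, 7)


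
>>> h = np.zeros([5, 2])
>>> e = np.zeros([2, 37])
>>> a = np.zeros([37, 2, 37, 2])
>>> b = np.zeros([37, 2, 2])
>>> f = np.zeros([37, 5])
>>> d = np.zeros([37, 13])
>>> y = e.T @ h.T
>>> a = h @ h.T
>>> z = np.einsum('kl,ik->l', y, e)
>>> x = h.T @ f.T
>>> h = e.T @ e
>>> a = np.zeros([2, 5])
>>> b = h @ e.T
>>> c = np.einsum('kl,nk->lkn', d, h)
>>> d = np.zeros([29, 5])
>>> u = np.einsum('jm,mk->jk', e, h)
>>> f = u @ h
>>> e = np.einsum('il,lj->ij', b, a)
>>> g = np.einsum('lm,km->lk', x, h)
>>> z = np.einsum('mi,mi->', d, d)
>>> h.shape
(37, 37)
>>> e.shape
(37, 5)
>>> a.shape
(2, 5)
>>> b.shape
(37, 2)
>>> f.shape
(2, 37)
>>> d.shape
(29, 5)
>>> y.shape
(37, 5)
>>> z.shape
()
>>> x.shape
(2, 37)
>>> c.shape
(13, 37, 37)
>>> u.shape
(2, 37)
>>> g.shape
(2, 37)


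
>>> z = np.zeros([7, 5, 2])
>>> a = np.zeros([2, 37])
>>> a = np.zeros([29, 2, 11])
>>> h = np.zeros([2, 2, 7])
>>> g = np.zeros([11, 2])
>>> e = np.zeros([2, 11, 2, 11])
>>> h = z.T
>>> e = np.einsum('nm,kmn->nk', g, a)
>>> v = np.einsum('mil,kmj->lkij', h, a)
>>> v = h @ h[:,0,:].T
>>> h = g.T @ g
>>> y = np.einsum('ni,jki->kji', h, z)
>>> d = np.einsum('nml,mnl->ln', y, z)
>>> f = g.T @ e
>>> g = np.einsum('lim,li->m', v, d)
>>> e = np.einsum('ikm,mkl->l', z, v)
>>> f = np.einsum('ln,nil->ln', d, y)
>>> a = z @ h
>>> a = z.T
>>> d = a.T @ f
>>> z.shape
(7, 5, 2)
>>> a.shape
(2, 5, 7)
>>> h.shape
(2, 2)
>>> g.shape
(2,)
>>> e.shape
(2,)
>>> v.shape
(2, 5, 2)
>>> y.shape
(5, 7, 2)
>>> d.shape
(7, 5, 5)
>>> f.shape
(2, 5)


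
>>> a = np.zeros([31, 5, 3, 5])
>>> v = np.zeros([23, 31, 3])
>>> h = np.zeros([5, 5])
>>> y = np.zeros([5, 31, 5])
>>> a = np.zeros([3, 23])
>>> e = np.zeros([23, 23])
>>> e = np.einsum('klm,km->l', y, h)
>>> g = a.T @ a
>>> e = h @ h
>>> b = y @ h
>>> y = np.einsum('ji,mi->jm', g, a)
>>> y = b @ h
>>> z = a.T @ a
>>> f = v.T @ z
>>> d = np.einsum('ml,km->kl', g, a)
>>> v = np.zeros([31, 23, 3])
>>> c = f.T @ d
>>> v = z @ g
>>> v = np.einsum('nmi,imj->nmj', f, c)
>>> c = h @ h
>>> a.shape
(3, 23)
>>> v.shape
(3, 31, 23)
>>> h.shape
(5, 5)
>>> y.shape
(5, 31, 5)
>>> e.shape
(5, 5)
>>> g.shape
(23, 23)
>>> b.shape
(5, 31, 5)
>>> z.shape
(23, 23)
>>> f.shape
(3, 31, 23)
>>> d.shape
(3, 23)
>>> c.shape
(5, 5)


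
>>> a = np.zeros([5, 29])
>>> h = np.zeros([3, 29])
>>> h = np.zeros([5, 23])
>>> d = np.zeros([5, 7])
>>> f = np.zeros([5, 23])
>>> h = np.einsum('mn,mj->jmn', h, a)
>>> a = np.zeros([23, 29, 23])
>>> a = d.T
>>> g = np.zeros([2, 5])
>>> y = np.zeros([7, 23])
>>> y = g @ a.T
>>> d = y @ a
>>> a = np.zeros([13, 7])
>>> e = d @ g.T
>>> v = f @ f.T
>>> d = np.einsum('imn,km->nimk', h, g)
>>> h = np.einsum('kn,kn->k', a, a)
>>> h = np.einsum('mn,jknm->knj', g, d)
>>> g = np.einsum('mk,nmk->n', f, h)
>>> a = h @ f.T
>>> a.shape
(29, 5, 5)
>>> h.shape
(29, 5, 23)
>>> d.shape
(23, 29, 5, 2)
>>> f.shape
(5, 23)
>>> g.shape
(29,)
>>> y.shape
(2, 7)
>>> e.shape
(2, 2)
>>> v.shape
(5, 5)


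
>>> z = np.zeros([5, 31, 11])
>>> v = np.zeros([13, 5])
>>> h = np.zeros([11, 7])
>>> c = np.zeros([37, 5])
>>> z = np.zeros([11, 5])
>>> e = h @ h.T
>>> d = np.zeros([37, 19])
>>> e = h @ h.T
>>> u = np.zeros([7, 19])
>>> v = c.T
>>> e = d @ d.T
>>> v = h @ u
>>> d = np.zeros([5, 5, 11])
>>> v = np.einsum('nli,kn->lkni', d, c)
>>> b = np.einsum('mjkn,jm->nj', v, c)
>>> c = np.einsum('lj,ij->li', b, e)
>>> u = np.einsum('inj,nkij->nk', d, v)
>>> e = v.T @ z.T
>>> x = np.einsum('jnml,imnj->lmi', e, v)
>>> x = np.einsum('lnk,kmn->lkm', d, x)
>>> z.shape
(11, 5)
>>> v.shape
(5, 37, 5, 11)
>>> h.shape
(11, 7)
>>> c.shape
(11, 37)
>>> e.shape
(11, 5, 37, 11)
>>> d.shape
(5, 5, 11)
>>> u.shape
(5, 37)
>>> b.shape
(11, 37)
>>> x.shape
(5, 11, 37)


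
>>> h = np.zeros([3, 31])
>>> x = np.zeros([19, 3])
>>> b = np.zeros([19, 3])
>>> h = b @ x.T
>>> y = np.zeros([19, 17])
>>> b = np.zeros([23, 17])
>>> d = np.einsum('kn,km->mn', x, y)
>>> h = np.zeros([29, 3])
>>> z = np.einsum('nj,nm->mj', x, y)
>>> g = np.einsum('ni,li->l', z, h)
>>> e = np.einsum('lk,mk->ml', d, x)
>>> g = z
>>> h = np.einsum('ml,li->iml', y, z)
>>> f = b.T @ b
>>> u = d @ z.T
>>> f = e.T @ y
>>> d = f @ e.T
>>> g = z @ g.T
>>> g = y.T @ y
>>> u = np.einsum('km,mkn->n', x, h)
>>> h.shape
(3, 19, 17)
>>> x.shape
(19, 3)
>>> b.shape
(23, 17)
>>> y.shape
(19, 17)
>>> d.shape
(17, 19)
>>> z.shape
(17, 3)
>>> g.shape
(17, 17)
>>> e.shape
(19, 17)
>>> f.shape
(17, 17)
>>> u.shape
(17,)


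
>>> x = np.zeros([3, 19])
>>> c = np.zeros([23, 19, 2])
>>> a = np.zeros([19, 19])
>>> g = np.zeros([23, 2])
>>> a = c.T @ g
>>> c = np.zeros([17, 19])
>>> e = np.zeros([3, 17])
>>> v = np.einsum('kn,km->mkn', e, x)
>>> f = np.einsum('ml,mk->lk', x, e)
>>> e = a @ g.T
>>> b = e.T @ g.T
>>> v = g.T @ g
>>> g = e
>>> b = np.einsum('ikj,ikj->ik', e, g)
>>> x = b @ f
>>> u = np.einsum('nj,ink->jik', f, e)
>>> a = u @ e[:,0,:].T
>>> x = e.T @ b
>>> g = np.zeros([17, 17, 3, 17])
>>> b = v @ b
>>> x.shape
(23, 19, 19)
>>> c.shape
(17, 19)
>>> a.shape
(17, 2, 2)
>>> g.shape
(17, 17, 3, 17)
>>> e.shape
(2, 19, 23)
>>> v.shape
(2, 2)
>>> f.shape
(19, 17)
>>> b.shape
(2, 19)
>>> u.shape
(17, 2, 23)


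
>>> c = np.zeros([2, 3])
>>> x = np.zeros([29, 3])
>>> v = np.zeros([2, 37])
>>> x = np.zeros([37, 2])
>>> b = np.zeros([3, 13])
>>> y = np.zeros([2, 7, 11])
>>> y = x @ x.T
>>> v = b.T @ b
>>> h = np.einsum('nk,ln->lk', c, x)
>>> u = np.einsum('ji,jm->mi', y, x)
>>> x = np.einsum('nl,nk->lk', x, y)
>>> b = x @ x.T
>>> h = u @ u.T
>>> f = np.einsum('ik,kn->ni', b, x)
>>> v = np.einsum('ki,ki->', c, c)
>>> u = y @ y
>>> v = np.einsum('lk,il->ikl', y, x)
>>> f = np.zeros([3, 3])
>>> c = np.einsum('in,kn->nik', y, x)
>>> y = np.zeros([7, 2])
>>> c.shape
(37, 37, 2)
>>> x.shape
(2, 37)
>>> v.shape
(2, 37, 37)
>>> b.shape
(2, 2)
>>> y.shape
(7, 2)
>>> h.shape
(2, 2)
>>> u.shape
(37, 37)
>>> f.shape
(3, 3)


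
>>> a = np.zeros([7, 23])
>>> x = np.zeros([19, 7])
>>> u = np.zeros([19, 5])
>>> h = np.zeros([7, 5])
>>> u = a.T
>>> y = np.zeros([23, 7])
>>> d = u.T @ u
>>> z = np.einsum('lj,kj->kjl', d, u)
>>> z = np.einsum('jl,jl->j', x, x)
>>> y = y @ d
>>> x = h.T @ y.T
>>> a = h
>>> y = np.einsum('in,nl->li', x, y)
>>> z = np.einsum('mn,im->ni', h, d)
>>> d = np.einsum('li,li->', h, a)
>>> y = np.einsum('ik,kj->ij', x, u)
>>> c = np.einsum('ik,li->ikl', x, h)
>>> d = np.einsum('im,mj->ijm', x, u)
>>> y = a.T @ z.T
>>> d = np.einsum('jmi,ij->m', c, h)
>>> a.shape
(7, 5)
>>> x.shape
(5, 23)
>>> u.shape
(23, 7)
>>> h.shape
(7, 5)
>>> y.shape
(5, 5)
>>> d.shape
(23,)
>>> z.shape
(5, 7)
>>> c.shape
(5, 23, 7)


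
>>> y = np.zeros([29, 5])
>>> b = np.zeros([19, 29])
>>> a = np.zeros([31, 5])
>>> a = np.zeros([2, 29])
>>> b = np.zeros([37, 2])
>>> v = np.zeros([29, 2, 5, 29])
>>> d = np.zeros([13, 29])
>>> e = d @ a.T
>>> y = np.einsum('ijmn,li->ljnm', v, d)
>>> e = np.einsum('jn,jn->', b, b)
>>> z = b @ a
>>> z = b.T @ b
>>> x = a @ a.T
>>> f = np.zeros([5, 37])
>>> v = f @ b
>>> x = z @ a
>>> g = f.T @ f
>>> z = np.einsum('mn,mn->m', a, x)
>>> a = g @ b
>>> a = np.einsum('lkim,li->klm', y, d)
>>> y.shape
(13, 2, 29, 5)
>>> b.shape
(37, 2)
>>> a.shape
(2, 13, 5)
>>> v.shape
(5, 2)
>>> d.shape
(13, 29)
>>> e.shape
()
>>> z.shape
(2,)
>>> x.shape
(2, 29)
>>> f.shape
(5, 37)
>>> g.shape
(37, 37)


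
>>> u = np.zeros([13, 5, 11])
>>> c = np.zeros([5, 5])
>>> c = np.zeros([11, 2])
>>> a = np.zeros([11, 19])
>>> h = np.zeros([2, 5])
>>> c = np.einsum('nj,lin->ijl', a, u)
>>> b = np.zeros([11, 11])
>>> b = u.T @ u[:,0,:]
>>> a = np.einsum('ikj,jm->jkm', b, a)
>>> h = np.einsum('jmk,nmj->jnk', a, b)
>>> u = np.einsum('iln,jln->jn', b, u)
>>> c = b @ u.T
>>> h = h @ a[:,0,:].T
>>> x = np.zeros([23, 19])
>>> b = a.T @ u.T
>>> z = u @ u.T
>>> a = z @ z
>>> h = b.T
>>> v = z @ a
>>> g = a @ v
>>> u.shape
(13, 11)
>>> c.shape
(11, 5, 13)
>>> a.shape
(13, 13)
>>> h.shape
(13, 5, 19)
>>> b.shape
(19, 5, 13)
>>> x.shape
(23, 19)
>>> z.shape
(13, 13)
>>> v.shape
(13, 13)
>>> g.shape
(13, 13)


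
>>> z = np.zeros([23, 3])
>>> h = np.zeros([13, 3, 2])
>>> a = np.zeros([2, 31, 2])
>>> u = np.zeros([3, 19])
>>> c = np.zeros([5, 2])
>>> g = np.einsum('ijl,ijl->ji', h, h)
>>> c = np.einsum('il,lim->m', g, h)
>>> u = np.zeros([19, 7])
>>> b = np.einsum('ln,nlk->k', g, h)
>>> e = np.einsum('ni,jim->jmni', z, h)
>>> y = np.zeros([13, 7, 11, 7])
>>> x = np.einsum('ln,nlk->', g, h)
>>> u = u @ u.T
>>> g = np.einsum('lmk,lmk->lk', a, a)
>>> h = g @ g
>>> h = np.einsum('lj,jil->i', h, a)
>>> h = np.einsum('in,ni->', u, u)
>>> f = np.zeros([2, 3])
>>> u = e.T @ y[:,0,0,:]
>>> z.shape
(23, 3)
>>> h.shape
()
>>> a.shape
(2, 31, 2)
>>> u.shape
(3, 23, 2, 7)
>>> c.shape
(2,)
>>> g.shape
(2, 2)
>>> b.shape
(2,)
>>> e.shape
(13, 2, 23, 3)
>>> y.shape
(13, 7, 11, 7)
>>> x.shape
()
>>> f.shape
(2, 3)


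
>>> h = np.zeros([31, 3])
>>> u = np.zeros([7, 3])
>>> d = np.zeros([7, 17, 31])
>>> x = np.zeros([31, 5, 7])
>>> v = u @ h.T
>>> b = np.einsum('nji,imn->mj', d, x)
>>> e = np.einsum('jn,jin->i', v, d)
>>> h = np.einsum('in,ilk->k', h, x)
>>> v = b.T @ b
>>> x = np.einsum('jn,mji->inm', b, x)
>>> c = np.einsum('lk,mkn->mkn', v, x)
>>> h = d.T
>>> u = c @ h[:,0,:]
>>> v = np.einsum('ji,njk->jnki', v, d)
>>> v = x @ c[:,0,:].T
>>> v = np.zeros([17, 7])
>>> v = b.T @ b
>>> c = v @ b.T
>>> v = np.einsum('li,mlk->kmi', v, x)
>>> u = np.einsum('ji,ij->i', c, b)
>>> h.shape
(31, 17, 7)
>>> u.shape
(5,)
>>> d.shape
(7, 17, 31)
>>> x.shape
(7, 17, 31)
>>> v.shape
(31, 7, 17)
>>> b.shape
(5, 17)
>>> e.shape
(17,)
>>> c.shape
(17, 5)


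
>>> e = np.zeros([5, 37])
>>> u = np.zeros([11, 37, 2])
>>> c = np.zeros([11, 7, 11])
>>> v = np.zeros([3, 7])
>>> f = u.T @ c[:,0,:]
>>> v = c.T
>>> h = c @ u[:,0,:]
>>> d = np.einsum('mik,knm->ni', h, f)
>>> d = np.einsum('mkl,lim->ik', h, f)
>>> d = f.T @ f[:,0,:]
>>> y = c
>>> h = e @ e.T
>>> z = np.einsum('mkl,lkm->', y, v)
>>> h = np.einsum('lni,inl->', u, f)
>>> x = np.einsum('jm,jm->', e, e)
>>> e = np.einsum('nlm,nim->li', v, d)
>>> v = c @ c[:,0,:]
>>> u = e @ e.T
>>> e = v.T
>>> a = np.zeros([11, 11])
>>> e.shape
(11, 7, 11)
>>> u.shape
(7, 7)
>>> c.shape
(11, 7, 11)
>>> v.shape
(11, 7, 11)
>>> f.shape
(2, 37, 11)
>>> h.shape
()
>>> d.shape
(11, 37, 11)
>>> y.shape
(11, 7, 11)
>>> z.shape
()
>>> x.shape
()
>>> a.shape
(11, 11)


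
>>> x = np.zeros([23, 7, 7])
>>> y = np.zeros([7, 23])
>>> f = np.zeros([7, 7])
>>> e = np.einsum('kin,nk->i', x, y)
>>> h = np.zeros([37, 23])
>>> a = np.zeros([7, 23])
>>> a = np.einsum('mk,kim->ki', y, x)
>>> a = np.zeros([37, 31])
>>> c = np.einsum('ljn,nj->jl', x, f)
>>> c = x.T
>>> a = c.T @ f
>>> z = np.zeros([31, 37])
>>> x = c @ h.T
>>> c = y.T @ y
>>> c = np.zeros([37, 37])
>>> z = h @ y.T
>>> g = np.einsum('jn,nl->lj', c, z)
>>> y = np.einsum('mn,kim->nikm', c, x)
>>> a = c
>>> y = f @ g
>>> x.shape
(7, 7, 37)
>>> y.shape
(7, 37)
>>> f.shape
(7, 7)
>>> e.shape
(7,)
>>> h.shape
(37, 23)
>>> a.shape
(37, 37)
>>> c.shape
(37, 37)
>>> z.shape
(37, 7)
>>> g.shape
(7, 37)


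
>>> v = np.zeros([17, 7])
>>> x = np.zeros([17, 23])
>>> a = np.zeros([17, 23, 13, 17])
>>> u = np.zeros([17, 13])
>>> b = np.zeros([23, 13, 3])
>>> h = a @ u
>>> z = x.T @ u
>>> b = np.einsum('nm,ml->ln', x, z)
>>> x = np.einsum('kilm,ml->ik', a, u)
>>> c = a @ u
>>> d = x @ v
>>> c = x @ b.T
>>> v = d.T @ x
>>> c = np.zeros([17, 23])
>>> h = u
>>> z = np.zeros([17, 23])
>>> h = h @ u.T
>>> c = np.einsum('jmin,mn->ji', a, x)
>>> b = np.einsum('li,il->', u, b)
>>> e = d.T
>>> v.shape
(7, 17)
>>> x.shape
(23, 17)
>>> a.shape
(17, 23, 13, 17)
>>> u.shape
(17, 13)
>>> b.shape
()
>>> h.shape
(17, 17)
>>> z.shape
(17, 23)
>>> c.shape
(17, 13)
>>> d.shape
(23, 7)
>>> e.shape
(7, 23)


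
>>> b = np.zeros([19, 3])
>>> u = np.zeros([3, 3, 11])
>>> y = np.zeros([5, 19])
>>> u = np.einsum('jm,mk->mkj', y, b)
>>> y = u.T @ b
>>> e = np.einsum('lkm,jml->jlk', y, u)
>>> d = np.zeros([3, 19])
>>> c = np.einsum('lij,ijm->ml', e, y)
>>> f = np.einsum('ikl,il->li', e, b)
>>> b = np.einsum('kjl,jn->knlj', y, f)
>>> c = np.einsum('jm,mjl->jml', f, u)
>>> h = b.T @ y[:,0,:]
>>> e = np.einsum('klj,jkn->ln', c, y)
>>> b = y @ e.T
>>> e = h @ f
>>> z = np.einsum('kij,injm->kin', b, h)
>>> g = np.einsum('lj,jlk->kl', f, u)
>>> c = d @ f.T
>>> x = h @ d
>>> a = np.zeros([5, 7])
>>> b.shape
(5, 3, 19)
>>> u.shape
(19, 3, 5)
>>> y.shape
(5, 3, 3)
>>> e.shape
(3, 3, 19, 19)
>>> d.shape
(3, 19)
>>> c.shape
(3, 3)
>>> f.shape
(3, 19)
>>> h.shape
(3, 3, 19, 3)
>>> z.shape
(5, 3, 3)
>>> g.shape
(5, 3)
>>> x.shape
(3, 3, 19, 19)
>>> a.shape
(5, 7)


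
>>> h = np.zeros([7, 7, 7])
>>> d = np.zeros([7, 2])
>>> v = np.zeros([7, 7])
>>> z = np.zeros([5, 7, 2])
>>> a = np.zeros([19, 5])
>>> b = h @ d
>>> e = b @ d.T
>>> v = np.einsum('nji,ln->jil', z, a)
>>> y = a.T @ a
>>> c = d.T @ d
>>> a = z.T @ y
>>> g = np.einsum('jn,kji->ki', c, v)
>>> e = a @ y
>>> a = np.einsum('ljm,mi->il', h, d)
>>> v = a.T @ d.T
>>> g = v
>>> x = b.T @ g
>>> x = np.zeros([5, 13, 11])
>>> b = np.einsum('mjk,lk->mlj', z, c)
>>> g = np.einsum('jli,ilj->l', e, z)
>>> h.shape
(7, 7, 7)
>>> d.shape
(7, 2)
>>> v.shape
(7, 7)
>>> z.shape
(5, 7, 2)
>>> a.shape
(2, 7)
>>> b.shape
(5, 2, 7)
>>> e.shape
(2, 7, 5)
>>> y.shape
(5, 5)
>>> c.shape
(2, 2)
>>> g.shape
(7,)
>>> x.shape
(5, 13, 11)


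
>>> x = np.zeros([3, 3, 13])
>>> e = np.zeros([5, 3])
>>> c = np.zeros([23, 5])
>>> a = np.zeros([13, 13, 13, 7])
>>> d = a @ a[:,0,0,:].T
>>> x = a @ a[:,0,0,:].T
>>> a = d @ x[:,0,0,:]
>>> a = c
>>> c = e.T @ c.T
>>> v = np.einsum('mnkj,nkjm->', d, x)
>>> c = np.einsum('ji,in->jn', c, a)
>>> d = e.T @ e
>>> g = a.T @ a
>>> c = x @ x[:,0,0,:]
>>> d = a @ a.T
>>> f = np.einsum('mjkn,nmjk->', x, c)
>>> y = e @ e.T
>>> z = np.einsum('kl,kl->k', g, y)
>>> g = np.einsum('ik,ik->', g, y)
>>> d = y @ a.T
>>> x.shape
(13, 13, 13, 13)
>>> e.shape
(5, 3)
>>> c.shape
(13, 13, 13, 13)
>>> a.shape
(23, 5)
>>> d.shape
(5, 23)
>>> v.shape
()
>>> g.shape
()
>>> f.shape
()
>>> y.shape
(5, 5)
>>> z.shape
(5,)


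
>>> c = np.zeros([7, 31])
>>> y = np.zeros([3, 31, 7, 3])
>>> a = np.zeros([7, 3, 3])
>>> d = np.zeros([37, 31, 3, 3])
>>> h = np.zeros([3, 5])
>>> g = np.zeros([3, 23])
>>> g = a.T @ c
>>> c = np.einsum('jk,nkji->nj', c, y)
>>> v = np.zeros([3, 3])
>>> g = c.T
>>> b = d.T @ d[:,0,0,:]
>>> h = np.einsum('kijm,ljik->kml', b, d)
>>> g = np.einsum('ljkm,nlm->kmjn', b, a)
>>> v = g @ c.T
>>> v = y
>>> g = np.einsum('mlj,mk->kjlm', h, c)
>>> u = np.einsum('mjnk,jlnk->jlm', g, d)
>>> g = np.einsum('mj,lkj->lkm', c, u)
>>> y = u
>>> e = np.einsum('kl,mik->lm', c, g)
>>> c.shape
(3, 7)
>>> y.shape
(37, 31, 7)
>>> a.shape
(7, 3, 3)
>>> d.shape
(37, 31, 3, 3)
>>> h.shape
(3, 3, 37)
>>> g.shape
(37, 31, 3)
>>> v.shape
(3, 31, 7, 3)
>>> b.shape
(3, 3, 31, 3)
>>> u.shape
(37, 31, 7)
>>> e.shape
(7, 37)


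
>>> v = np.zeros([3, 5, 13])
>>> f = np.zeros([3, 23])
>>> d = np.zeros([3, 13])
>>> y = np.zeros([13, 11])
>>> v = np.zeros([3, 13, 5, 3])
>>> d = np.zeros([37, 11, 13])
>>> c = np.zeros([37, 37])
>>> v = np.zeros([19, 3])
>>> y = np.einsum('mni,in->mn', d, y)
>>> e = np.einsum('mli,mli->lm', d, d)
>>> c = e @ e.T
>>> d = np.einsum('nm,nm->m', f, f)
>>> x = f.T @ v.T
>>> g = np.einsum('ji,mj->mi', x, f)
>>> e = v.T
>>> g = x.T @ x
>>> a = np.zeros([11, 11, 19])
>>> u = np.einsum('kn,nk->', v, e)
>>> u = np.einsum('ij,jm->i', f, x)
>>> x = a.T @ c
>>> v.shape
(19, 3)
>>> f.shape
(3, 23)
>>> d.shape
(23,)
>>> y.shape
(37, 11)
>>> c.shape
(11, 11)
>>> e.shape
(3, 19)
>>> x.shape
(19, 11, 11)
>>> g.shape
(19, 19)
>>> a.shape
(11, 11, 19)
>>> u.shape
(3,)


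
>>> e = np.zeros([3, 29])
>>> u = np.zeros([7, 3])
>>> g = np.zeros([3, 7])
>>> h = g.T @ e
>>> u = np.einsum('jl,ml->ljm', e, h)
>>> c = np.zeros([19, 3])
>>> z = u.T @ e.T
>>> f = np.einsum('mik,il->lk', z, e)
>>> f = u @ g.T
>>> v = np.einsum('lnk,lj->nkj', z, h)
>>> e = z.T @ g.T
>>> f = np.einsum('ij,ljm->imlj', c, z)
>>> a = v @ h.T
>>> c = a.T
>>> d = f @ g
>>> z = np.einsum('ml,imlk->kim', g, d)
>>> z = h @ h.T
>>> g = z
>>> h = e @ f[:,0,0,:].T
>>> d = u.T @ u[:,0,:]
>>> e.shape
(3, 3, 3)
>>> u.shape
(29, 3, 7)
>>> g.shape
(7, 7)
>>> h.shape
(3, 3, 19)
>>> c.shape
(7, 3, 3)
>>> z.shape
(7, 7)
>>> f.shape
(19, 3, 7, 3)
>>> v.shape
(3, 3, 29)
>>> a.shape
(3, 3, 7)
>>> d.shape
(7, 3, 7)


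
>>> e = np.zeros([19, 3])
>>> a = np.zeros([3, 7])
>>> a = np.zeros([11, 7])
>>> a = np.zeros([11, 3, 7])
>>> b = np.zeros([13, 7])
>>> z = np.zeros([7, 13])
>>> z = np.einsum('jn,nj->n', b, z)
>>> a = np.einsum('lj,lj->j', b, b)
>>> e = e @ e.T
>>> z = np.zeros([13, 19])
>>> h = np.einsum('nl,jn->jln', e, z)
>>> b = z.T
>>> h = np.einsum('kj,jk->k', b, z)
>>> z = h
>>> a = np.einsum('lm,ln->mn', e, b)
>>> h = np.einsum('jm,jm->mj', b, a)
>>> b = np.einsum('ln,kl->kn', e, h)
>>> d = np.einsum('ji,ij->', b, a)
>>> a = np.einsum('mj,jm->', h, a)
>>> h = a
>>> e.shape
(19, 19)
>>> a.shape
()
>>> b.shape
(13, 19)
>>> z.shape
(19,)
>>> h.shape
()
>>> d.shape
()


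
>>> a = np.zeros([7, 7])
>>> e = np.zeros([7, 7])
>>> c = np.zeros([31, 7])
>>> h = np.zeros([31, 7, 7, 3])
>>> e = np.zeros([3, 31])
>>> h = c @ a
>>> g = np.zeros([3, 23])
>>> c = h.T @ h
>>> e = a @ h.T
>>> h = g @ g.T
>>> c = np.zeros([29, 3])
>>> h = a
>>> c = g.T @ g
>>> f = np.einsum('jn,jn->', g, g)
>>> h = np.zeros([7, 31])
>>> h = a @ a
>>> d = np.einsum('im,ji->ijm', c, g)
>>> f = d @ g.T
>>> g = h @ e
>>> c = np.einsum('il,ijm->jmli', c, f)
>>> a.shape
(7, 7)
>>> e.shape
(7, 31)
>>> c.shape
(3, 3, 23, 23)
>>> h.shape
(7, 7)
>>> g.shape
(7, 31)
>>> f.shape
(23, 3, 3)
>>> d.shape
(23, 3, 23)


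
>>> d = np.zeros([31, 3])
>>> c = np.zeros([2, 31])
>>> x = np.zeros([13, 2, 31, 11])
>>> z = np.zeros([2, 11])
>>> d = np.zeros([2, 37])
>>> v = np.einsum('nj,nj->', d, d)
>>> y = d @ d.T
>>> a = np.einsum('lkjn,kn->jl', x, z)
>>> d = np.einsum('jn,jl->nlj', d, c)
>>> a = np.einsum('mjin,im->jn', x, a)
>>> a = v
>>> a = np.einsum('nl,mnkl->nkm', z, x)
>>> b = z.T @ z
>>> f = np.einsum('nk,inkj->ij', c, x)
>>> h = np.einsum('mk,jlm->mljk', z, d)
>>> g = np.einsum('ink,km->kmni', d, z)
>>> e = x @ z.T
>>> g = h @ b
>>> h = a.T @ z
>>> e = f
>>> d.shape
(37, 31, 2)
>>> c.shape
(2, 31)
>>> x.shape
(13, 2, 31, 11)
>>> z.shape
(2, 11)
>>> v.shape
()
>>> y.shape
(2, 2)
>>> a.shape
(2, 31, 13)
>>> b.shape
(11, 11)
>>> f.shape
(13, 11)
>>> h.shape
(13, 31, 11)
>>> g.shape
(2, 31, 37, 11)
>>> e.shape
(13, 11)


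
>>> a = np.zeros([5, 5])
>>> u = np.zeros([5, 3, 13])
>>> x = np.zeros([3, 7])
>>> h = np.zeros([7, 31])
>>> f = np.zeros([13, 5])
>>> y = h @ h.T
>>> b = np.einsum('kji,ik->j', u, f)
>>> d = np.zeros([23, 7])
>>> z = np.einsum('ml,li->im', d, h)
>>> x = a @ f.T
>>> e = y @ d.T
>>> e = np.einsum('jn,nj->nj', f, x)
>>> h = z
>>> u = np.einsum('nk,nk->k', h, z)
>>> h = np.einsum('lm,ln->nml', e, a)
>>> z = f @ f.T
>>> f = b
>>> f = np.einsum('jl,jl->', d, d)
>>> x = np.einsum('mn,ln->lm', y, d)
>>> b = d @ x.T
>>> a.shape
(5, 5)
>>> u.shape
(23,)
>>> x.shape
(23, 7)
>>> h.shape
(5, 13, 5)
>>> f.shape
()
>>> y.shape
(7, 7)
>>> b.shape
(23, 23)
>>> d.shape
(23, 7)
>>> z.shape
(13, 13)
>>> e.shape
(5, 13)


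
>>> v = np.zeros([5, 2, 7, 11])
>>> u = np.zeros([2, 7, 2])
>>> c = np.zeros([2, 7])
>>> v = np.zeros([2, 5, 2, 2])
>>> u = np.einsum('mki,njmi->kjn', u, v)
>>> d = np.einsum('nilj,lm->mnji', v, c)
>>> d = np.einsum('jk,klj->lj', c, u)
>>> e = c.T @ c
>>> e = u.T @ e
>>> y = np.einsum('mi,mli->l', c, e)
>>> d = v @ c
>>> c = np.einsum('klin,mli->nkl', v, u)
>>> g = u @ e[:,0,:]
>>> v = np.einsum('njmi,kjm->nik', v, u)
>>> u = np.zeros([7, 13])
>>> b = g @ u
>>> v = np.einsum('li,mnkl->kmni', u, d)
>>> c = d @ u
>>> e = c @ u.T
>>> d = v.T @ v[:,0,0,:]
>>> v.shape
(2, 2, 5, 13)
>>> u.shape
(7, 13)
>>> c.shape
(2, 5, 2, 13)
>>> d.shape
(13, 5, 2, 13)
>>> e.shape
(2, 5, 2, 7)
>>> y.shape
(5,)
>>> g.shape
(7, 5, 7)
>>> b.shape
(7, 5, 13)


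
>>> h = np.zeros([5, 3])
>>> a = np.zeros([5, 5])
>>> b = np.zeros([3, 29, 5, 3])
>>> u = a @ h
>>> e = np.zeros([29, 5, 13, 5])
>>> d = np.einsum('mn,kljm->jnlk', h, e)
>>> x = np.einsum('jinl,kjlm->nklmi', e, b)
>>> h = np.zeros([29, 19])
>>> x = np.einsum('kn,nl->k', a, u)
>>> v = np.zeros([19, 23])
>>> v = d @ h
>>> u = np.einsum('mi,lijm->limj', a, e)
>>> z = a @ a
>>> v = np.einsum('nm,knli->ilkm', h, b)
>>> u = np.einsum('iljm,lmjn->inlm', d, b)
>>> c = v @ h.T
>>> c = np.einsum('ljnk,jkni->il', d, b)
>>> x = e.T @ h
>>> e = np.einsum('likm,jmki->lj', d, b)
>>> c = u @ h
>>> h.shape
(29, 19)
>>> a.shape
(5, 5)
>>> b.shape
(3, 29, 5, 3)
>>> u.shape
(13, 3, 3, 29)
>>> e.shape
(13, 3)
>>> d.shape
(13, 3, 5, 29)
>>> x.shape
(5, 13, 5, 19)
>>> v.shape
(3, 5, 3, 19)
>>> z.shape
(5, 5)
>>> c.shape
(13, 3, 3, 19)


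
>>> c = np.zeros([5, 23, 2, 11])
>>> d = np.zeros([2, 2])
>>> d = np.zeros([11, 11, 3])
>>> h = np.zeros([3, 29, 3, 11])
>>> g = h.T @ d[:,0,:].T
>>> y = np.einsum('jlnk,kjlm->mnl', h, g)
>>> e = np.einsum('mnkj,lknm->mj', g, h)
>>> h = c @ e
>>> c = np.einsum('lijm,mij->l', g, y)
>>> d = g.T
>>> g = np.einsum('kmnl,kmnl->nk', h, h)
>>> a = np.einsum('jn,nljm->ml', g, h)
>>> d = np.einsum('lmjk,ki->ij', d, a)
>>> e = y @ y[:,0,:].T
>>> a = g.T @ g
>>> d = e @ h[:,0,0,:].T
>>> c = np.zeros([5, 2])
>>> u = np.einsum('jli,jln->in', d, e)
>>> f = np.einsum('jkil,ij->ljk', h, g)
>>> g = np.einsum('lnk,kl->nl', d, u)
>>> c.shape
(5, 2)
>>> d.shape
(11, 3, 5)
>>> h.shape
(5, 23, 2, 11)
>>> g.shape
(3, 11)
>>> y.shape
(11, 3, 29)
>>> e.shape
(11, 3, 11)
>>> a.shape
(5, 5)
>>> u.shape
(5, 11)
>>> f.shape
(11, 5, 23)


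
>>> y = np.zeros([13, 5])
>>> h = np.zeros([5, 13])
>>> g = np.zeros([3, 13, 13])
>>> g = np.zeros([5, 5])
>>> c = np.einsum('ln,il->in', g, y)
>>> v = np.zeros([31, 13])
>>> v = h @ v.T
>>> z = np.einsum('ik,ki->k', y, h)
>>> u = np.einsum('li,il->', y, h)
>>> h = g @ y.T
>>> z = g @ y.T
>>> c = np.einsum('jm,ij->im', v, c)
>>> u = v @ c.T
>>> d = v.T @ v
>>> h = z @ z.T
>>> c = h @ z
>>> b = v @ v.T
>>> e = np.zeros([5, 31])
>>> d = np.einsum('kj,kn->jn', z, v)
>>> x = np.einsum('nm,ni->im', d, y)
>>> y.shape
(13, 5)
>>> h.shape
(5, 5)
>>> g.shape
(5, 5)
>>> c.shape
(5, 13)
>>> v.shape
(5, 31)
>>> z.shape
(5, 13)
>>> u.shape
(5, 13)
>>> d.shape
(13, 31)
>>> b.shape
(5, 5)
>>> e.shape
(5, 31)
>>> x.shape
(5, 31)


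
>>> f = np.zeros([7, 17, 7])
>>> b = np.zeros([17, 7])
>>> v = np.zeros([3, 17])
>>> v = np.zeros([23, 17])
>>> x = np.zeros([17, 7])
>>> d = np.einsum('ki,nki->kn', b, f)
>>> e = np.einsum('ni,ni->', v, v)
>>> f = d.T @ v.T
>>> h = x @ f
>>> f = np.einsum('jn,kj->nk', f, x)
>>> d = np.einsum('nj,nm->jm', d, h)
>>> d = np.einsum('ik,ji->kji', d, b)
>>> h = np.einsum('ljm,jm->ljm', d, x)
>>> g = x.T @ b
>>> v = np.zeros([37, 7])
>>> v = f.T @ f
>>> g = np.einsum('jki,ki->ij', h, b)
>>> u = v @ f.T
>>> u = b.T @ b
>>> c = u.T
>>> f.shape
(23, 17)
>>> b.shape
(17, 7)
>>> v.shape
(17, 17)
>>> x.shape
(17, 7)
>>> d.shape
(23, 17, 7)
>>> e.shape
()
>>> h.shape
(23, 17, 7)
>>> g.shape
(7, 23)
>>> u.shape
(7, 7)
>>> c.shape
(7, 7)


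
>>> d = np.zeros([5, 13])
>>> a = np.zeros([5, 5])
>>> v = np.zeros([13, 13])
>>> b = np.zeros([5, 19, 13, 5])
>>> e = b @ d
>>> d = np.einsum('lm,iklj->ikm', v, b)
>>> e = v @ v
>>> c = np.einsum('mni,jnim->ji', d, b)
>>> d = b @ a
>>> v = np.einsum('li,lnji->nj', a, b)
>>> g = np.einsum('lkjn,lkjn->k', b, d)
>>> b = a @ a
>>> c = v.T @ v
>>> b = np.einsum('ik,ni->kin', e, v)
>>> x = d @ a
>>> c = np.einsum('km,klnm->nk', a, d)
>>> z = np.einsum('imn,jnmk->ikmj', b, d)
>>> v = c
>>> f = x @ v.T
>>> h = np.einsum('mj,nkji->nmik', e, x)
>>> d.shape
(5, 19, 13, 5)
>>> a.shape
(5, 5)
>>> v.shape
(13, 5)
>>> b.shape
(13, 13, 19)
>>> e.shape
(13, 13)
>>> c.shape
(13, 5)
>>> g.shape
(19,)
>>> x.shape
(5, 19, 13, 5)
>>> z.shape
(13, 5, 13, 5)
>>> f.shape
(5, 19, 13, 13)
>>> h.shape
(5, 13, 5, 19)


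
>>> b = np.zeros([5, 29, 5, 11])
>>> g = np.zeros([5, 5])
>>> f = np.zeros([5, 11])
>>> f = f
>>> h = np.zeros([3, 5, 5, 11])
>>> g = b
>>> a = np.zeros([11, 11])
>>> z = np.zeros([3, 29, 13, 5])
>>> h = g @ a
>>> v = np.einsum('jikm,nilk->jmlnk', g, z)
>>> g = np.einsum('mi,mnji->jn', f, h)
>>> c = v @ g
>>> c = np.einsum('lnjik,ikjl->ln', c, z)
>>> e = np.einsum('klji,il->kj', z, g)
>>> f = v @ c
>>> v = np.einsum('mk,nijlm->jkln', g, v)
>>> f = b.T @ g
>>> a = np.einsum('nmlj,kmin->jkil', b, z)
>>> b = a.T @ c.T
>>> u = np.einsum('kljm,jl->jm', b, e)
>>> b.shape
(5, 13, 3, 5)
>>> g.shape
(5, 29)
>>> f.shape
(11, 5, 29, 29)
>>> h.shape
(5, 29, 5, 11)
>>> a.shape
(11, 3, 13, 5)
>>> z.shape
(3, 29, 13, 5)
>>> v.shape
(13, 29, 3, 5)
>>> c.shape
(5, 11)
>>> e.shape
(3, 13)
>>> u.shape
(3, 5)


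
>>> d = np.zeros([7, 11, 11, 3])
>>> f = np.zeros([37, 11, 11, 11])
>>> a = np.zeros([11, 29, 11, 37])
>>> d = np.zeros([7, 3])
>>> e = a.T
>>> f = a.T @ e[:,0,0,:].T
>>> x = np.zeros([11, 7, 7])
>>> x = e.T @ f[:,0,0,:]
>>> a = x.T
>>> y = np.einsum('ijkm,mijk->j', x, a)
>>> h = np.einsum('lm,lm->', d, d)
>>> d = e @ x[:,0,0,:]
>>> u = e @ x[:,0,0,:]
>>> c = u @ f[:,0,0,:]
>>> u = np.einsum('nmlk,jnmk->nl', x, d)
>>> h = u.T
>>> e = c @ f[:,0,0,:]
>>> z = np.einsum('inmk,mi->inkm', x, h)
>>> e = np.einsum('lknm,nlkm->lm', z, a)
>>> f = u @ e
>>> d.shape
(37, 11, 29, 37)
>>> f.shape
(11, 11)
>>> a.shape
(37, 11, 29, 11)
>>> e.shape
(11, 11)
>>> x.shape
(11, 29, 11, 37)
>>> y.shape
(29,)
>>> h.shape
(11, 11)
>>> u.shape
(11, 11)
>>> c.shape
(37, 11, 29, 37)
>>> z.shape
(11, 29, 37, 11)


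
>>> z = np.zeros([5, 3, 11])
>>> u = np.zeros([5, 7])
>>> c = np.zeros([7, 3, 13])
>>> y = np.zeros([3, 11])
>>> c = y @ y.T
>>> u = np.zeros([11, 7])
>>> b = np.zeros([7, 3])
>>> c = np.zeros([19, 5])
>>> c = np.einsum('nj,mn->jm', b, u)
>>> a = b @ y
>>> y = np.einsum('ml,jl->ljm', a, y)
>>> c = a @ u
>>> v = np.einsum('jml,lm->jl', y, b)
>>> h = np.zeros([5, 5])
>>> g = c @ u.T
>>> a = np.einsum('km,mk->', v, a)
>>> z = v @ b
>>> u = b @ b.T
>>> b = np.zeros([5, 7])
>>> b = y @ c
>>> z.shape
(11, 3)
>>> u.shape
(7, 7)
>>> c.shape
(7, 7)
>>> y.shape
(11, 3, 7)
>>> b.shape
(11, 3, 7)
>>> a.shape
()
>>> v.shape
(11, 7)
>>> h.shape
(5, 5)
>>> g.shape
(7, 11)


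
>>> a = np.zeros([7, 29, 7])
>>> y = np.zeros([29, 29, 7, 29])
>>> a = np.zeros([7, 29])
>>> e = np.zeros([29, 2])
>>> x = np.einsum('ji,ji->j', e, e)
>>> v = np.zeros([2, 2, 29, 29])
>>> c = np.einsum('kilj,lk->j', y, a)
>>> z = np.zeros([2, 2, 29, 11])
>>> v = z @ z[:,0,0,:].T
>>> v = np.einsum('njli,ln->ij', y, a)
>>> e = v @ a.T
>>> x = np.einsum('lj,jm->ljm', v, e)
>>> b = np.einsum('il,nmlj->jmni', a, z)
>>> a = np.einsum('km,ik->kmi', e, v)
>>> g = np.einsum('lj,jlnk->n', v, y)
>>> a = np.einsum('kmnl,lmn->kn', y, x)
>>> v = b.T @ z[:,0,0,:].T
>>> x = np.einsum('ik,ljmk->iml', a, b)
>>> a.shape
(29, 7)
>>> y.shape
(29, 29, 7, 29)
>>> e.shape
(29, 7)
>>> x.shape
(29, 2, 11)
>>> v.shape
(7, 2, 2, 2)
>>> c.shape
(29,)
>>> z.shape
(2, 2, 29, 11)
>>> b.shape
(11, 2, 2, 7)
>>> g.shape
(7,)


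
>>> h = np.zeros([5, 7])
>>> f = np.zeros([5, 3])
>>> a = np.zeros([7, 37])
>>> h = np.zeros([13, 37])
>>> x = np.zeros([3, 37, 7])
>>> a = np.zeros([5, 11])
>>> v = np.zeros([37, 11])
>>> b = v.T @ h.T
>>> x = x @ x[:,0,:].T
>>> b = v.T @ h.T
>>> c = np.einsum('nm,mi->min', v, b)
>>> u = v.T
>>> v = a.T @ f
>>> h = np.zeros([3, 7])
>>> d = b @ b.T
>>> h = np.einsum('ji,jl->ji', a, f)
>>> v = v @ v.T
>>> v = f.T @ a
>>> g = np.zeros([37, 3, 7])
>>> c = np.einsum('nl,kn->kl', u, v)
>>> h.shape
(5, 11)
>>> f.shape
(5, 3)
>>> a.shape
(5, 11)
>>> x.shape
(3, 37, 3)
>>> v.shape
(3, 11)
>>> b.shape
(11, 13)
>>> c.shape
(3, 37)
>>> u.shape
(11, 37)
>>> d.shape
(11, 11)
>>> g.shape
(37, 3, 7)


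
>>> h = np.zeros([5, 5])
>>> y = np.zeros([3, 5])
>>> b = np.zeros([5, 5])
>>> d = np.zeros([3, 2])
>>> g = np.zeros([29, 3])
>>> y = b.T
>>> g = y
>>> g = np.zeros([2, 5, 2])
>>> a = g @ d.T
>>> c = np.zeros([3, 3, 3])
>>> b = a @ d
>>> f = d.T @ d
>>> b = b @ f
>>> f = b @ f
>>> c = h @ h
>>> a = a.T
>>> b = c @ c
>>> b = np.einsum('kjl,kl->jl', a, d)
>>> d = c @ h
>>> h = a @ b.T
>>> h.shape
(3, 5, 5)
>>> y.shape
(5, 5)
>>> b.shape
(5, 2)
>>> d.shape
(5, 5)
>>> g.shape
(2, 5, 2)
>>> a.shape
(3, 5, 2)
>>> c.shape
(5, 5)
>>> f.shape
(2, 5, 2)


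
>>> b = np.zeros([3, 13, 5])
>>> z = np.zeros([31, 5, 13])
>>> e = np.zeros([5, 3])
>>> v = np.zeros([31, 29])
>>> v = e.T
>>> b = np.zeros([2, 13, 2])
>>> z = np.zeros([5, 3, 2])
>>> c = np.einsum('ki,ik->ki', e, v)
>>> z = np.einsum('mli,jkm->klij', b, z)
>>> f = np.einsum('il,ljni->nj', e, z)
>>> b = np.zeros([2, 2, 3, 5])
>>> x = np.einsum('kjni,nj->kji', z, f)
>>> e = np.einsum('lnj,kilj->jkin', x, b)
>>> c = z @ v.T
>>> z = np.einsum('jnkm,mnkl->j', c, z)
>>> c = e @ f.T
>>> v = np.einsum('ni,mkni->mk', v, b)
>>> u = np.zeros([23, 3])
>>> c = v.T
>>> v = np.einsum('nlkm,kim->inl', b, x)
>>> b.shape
(2, 2, 3, 5)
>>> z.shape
(3,)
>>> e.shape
(5, 2, 2, 13)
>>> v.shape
(13, 2, 2)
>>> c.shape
(2, 2)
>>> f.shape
(2, 13)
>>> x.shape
(3, 13, 5)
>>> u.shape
(23, 3)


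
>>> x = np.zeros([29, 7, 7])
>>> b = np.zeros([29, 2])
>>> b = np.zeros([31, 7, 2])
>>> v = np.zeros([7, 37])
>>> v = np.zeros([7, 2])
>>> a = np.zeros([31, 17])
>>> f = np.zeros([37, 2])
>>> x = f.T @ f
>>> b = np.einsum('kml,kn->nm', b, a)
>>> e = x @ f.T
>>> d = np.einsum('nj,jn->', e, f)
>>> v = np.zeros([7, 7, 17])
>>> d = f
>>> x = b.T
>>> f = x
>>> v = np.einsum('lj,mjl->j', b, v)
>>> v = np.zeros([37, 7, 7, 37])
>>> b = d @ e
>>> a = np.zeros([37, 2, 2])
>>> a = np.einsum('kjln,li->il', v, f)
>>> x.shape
(7, 17)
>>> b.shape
(37, 37)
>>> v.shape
(37, 7, 7, 37)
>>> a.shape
(17, 7)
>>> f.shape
(7, 17)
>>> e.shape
(2, 37)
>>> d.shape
(37, 2)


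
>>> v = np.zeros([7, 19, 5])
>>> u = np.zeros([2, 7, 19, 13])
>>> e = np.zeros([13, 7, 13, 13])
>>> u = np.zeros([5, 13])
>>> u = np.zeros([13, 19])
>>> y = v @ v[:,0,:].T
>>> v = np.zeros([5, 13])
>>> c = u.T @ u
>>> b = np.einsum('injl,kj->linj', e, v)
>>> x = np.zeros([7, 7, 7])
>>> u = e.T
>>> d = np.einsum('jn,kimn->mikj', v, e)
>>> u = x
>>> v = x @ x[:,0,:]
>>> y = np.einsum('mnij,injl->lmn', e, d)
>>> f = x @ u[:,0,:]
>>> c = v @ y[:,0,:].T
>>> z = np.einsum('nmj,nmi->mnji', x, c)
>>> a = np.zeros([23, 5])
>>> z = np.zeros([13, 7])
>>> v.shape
(7, 7, 7)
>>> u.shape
(7, 7, 7)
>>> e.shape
(13, 7, 13, 13)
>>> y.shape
(5, 13, 7)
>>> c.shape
(7, 7, 5)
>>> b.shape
(13, 13, 7, 13)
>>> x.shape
(7, 7, 7)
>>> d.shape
(13, 7, 13, 5)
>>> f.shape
(7, 7, 7)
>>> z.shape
(13, 7)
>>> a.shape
(23, 5)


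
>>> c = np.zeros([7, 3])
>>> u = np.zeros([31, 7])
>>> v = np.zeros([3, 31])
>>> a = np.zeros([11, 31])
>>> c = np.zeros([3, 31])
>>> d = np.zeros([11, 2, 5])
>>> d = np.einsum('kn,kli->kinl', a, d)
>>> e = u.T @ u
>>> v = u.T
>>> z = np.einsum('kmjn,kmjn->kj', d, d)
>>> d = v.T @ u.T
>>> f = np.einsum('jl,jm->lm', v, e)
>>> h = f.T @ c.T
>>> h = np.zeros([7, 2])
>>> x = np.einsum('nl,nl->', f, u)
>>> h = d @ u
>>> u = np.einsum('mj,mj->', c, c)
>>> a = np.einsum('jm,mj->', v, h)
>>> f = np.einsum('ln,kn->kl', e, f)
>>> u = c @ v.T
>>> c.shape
(3, 31)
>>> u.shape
(3, 7)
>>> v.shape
(7, 31)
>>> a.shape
()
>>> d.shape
(31, 31)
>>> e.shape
(7, 7)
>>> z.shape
(11, 31)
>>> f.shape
(31, 7)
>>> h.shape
(31, 7)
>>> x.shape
()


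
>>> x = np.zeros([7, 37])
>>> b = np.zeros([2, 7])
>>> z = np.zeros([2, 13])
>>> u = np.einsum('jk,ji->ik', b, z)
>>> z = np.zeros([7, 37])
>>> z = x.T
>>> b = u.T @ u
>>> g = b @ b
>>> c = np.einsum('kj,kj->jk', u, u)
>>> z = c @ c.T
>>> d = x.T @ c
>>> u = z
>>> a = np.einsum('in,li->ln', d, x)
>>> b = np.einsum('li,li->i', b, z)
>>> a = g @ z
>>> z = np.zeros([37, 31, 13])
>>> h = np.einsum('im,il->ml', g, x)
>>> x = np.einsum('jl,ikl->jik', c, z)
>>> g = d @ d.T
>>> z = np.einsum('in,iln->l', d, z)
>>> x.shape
(7, 37, 31)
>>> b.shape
(7,)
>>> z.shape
(31,)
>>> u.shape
(7, 7)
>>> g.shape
(37, 37)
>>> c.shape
(7, 13)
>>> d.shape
(37, 13)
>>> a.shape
(7, 7)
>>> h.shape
(7, 37)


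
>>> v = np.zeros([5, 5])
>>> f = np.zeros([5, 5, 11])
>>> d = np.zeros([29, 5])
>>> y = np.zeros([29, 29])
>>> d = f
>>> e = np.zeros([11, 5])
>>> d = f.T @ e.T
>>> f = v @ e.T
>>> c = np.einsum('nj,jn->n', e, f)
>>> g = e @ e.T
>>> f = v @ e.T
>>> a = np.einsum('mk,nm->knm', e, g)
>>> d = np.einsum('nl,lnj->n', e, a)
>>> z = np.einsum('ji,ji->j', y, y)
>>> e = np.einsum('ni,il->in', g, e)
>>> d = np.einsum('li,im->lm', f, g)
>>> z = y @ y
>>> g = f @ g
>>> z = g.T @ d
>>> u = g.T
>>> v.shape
(5, 5)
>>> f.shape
(5, 11)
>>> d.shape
(5, 11)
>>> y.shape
(29, 29)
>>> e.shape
(11, 11)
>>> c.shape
(11,)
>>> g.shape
(5, 11)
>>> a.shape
(5, 11, 11)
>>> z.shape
(11, 11)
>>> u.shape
(11, 5)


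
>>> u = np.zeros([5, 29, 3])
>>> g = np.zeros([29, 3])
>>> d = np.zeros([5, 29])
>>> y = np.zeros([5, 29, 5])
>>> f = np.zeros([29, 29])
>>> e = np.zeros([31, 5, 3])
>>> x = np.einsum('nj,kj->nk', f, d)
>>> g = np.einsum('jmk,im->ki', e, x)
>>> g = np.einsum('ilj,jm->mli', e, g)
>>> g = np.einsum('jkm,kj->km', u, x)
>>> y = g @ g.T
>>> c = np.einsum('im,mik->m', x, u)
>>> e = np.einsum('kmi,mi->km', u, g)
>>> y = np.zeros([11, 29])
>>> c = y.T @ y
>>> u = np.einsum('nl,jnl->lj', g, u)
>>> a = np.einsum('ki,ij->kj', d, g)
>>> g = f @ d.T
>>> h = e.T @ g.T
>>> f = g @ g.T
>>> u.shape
(3, 5)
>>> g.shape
(29, 5)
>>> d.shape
(5, 29)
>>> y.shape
(11, 29)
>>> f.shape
(29, 29)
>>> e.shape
(5, 29)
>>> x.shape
(29, 5)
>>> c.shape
(29, 29)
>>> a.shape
(5, 3)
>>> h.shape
(29, 29)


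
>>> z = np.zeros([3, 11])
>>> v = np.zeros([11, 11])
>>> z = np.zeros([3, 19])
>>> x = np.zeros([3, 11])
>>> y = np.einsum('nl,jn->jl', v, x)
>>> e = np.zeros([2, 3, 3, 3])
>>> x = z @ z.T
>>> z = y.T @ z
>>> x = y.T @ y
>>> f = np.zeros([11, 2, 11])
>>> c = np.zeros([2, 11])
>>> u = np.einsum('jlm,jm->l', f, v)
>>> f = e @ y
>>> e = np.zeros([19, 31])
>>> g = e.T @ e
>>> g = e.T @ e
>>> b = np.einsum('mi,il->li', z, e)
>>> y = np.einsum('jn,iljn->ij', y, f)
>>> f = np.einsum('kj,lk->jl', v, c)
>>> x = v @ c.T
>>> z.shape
(11, 19)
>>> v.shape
(11, 11)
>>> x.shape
(11, 2)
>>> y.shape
(2, 3)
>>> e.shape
(19, 31)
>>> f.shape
(11, 2)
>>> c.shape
(2, 11)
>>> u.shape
(2,)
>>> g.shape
(31, 31)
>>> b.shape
(31, 19)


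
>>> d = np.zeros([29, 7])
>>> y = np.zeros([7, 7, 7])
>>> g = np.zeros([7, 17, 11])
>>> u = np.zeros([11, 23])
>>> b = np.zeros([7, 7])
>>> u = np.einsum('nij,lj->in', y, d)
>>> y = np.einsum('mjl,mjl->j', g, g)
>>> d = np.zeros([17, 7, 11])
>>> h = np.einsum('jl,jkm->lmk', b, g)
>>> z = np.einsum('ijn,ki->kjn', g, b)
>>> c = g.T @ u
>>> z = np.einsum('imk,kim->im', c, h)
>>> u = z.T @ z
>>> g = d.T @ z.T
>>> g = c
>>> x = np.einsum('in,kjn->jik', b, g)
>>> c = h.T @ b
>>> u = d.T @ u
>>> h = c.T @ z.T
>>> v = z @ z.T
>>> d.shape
(17, 7, 11)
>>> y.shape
(17,)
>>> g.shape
(11, 17, 7)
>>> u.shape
(11, 7, 17)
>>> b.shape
(7, 7)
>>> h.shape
(7, 11, 11)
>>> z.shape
(11, 17)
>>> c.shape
(17, 11, 7)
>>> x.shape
(17, 7, 11)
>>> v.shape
(11, 11)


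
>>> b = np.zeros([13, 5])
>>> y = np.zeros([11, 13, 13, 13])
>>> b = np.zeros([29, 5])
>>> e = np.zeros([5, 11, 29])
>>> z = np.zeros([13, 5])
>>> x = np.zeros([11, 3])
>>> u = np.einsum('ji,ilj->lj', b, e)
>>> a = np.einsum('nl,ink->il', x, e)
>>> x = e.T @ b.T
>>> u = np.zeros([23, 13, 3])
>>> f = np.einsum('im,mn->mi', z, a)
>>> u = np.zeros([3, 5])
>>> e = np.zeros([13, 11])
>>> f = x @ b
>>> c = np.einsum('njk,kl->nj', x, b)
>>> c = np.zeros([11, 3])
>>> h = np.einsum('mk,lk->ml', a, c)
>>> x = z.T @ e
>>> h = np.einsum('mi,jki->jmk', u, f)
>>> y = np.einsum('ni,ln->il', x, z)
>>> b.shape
(29, 5)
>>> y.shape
(11, 13)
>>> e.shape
(13, 11)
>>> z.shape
(13, 5)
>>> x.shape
(5, 11)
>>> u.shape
(3, 5)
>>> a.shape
(5, 3)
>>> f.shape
(29, 11, 5)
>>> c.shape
(11, 3)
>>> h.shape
(29, 3, 11)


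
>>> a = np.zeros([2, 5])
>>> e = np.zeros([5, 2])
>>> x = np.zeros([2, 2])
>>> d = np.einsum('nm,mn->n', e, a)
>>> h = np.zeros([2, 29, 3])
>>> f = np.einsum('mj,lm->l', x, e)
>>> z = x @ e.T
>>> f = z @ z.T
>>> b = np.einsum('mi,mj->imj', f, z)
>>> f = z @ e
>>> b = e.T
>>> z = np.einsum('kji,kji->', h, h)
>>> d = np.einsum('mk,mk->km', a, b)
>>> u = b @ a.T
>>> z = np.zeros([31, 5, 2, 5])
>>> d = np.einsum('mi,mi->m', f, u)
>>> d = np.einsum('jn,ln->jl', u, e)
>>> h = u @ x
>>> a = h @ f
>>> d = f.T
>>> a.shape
(2, 2)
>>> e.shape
(5, 2)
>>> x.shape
(2, 2)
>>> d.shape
(2, 2)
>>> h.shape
(2, 2)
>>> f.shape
(2, 2)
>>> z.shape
(31, 5, 2, 5)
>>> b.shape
(2, 5)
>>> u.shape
(2, 2)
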